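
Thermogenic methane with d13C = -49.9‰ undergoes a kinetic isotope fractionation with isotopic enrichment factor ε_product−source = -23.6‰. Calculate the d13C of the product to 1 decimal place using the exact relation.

-72.3‰

To first order, δ_product ≈ δ_source + ε = -73.5‰.
Exactly, δ_product = (δ_source + 1000)·(ε/1000 + 1) − 1000.
δ_product = (-49.9 + 1000) × (-23.6/1000 + 1) − 1000
δ_product = -72.32‰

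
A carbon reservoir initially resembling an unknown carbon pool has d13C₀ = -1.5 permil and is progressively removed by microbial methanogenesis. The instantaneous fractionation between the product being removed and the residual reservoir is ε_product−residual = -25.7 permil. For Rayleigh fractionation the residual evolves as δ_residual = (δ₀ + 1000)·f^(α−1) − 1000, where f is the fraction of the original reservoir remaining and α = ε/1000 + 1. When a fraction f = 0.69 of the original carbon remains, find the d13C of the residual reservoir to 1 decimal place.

Rayleigh residual: δ_res = (δ₀ + 1000)·f^(α−1) − 1000
α = ε/1000 + 1 = 0.97430, so α − 1 = -0.02570
f^(α−1) = 0.69^(-0.02570) = 1.009582
δ_res = (-1.5 + 1000) × 1.009582 − 1000 = 1008.068 − 1000 = 8.07 permil

8.1 permil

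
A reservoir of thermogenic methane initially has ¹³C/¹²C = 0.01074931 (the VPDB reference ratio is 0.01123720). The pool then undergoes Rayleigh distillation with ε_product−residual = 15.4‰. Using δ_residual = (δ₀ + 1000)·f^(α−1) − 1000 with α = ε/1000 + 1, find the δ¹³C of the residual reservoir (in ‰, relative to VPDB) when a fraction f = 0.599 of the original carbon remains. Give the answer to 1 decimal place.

δ₀ = (0.01074931/0.01123720 − 1)×1000 = (0.956583 − 1)×1000 = -43.417‰
α − 1 = ε/1000 = 0.0154
f^(α−1) = 0.599^(0.0154) = 0.992139
δ_res = (-43.417 + 1000) × 0.992139 − 1000 = 949.063 − 1000 = -50.94‰

-50.9‰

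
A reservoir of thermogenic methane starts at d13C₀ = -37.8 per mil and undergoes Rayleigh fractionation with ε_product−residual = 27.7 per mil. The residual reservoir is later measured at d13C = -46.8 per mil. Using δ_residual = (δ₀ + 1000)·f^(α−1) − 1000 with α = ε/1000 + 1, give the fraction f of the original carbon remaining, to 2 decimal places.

0.71

α − 1 = ε/1000 = 0.0277
(δ_res + 1000)/(δ₀ + 1000) = (-46.8 + 1000)/(-37.8 + 1000) = 953.2/962.2 = 0.990646
f = 0.990646^(1/0.0277) = exp(ln(0.990646)/0.0277) = exp(-0.00940/0.0277)
f = exp(-0.3393) = 0.7123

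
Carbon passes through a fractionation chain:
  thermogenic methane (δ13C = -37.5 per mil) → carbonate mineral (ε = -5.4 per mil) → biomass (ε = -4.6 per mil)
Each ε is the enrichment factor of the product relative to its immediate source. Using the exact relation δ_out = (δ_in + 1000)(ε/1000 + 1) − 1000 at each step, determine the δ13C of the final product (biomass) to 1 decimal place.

step 1: δ = (-37.50 + 1000)·(-5.4/1000 + 1) − 1000 = -42.70 per mil
step 2: δ = (-42.70 + 1000)·(-4.6/1000 + 1) − 1000 = -47.10 per mil

-47.1 per mil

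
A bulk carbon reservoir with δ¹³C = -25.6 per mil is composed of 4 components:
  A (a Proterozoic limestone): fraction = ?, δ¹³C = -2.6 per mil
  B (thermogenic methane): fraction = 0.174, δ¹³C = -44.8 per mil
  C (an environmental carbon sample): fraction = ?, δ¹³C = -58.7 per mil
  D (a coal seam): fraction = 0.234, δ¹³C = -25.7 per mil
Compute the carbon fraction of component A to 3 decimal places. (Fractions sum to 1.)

0.409

Let f_A and f_C be the unknown fractions; fractions sum to 1 so f_A + f_C = 0.592.
Mass balance: Σ fᵢ·δᵢ = δ_bulk ⇒ f_A·(-2.6) + f_C·(-58.7) = -25.6 − (-13.809) = -11.791
Substitute f_C = 0.592 − f_A:
f_A·(-2.6 − -58.7) = -11.791 − 0.592×(-58.7) = 22.959
f_A = 22.959 / 56.1 = 0.4093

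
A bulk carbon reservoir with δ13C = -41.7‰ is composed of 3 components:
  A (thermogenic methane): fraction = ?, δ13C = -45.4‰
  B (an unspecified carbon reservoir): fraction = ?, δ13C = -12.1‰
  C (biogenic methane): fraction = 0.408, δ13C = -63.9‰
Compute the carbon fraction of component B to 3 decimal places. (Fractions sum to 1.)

0.338

Let f_B and f_A be the unknown fractions; fractions sum to 1 so f_B + f_A = 0.592.
Mass balance: Σ fᵢ·δᵢ = δ_bulk ⇒ f_B·(-12.1) + f_A·(-45.4) = -41.7 − (-26.071) = -15.629
Substitute f_A = 0.592 − f_B:
f_B·(-12.1 − -45.4) = -15.629 − 0.592×(-45.4) = 11.248
f_B = 11.248 / 33.3 = 0.3378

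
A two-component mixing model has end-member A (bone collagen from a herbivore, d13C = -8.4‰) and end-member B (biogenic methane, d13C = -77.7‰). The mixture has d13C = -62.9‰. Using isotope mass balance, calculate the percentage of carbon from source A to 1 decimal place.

δ_mix = f_A·δ_A + (1 − f_A)·δ_B  ⇒  f_A = (δ_mix − δ_B)/(δ_A − δ_B)
f_A = (-62.9 − (-77.7)) / (-8.4 − (-77.7))
f_A = 14.8 / 69.3 = 0.2136

21.4%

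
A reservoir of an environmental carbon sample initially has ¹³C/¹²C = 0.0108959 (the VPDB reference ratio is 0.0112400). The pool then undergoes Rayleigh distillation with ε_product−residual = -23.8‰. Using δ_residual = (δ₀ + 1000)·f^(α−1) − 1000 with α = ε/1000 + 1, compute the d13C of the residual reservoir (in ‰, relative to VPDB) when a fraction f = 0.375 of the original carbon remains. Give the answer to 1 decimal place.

-7.7‰

δ₀ = (0.0108959/0.0112400 − 1)×1000 = (0.969386 − 1)×1000 = -30.614‰
α − 1 = ε/1000 = -0.0238
f^(α−1) = 0.375^(-0.0238) = 1.023618
δ_res = (-30.614 + 1000) × 1.023618 − 1000 = 992.281 − 1000 = -7.72‰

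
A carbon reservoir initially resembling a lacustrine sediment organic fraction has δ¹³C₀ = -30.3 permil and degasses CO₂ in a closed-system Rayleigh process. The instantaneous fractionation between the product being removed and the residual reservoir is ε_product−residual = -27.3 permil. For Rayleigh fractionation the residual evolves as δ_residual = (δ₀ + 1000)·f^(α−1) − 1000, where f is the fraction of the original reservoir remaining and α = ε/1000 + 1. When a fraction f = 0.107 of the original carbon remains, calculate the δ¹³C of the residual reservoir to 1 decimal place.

30.7 permil

Rayleigh residual: δ_res = (δ₀ + 1000)·f^(α−1) − 1000
α = ε/1000 + 1 = 0.97270, so α − 1 = -0.02730
f^(α−1) = 0.107^(-0.02730) = 1.062913
δ_res = (-30.3 + 1000) × 1.062913 − 1000 = 1030.707 − 1000 = 30.71 permil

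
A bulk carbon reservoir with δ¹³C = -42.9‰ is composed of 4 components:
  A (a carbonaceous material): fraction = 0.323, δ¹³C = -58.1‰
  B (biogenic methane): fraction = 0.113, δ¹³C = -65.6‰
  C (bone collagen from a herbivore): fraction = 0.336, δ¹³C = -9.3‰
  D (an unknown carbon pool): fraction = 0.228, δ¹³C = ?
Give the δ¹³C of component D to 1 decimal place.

Isotope mass balance: δ_bulk = Σ fᵢ·δᵢ.
-42.9 = 0.323×(-58.1) + 0.113×(-65.6) + 0.336×(-9.3) + 0.228×δ_D
0.228·δ_D = -42.9 − (-29.304) = -13.596
δ_D = -13.596 / 0.228 = -59.63‰

-59.6‰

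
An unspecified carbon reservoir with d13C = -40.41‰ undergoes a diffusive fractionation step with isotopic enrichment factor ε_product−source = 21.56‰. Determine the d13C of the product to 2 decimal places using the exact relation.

To first order, δ_product ≈ δ_source + ε = -18.85‰.
Exactly, δ_product = (δ_source + 1000)·(ε/1000 + 1) − 1000.
δ_product = (-40.41 + 1000) × (21.56/1000 + 1) − 1000
δ_product = -19.721‰

-19.72‰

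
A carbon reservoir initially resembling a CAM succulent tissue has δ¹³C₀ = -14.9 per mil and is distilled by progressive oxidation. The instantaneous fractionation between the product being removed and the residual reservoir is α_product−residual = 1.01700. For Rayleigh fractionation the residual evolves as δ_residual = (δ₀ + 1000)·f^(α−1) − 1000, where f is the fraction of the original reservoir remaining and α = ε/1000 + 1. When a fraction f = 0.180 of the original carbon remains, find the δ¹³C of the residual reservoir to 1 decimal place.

-43.2 per mil

Rayleigh residual: δ_res = (δ₀ + 1000)·f^(α−1) − 1000
α − 1 = 0.01700
f^(α−1) = 0.180^(0.01700) = 0.971269
δ_res = (-14.9 + 1000) × 0.971269 − 1000 = 956.797 − 1000 = -43.20 per mil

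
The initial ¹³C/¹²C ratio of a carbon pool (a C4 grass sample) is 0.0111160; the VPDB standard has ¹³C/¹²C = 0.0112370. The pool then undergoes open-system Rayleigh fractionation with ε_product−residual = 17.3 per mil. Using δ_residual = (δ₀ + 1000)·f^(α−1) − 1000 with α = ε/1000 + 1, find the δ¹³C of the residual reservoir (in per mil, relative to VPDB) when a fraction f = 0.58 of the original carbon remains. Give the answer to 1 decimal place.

δ₀ = (0.0111160/0.0112370 − 1)×1000 = (0.989232 − 1)×1000 = -10.768 per mil
α − 1 = ε/1000 = 0.0173
f^(α−1) = 0.58^(0.0173) = 0.990620
δ_res = (-10.768 + 1000) × 0.990620 − 1000 = 979.953 − 1000 = -20.05 per mil

-20.0 per mil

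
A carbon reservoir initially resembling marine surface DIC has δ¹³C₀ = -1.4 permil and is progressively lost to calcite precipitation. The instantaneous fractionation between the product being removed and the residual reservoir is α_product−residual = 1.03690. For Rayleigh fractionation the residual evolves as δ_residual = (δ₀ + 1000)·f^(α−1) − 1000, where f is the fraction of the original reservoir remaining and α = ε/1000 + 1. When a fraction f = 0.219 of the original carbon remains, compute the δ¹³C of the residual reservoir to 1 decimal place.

Rayleigh residual: δ_res = (δ₀ + 1000)·f^(α−1) − 1000
α − 1 = 0.03690
f^(α−1) = 0.219^(0.03690) = 0.945502
δ_res = (-1.4 + 1000) × 0.945502 − 1000 = 944.178 − 1000 = -55.82 permil

-55.8 permil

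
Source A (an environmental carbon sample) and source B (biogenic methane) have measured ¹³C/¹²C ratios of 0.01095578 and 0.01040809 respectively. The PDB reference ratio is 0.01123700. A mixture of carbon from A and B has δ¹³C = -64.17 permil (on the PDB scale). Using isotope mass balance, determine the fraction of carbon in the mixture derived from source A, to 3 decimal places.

0.197

δ_A = (0.01095578/0.01123700 − 1)×1000 = (0.974974 − 1)×1000 = -25.026 permil
δ_B = (0.01040809/0.01123700 − 1)×1000 = (0.926234 − 1)×1000 = -73.766 permil
f_A = (δ_mix − δ_B)/(δ_A − δ_B) = (-64.17 − (-73.766))/(-25.026 − (-73.766))
f_A = 9.596 / 48.740 = 0.1969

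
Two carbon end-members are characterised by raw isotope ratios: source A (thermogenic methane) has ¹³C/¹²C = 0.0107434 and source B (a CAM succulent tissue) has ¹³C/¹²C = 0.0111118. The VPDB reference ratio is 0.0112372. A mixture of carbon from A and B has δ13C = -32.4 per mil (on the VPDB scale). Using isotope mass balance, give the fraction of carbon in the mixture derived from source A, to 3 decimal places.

0.648

δ_A = (0.0107434/0.0112372 − 1)×1000 = (0.956057 − 1)×1000 = -43.943 per mil
δ_B = (0.0111118/0.0112372 − 1)×1000 = (0.988841 − 1)×1000 = -11.159 per mil
f_A = (δ_mix − δ_B)/(δ_A − δ_B) = (-32.4 − (-11.159))/(-43.943 − (-11.159))
f_A = -21.241 / -32.784 = 0.6479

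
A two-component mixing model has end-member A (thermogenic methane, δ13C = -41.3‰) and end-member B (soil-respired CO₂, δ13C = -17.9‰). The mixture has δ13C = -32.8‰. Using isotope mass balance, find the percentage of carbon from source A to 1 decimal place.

δ_mix = f_A·δ_A + (1 − f_A)·δ_B  ⇒  f_A = (δ_mix − δ_B)/(δ_A − δ_B)
f_A = (-32.8 − (-17.9)) / (-41.3 − (-17.9))
f_A = -14.9 / -23.4 = 0.6368

63.7%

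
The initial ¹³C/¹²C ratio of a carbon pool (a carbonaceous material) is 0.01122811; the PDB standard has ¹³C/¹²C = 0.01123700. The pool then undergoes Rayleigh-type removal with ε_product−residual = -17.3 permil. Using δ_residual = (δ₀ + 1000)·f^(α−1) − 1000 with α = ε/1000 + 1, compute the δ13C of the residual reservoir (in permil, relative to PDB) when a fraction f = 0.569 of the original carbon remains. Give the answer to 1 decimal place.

δ₀ = (0.01122811/0.01123700 − 1)×1000 = (0.999209 − 1)×1000 = -0.791 permil
α − 1 = ε/1000 = -0.0173
f^(α−1) = 0.569^(-0.0173) = 1.009803
δ_res = (-0.791 + 1000) × 1.009803 − 1000 = 1009.004 − 1000 = 9.00 permil

9.0 permil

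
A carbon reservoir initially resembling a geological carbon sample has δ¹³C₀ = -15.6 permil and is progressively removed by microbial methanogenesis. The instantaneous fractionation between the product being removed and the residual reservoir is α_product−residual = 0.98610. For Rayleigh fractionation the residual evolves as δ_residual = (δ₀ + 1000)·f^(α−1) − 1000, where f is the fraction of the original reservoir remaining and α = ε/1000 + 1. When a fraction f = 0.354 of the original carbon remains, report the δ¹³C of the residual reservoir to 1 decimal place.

Rayleigh residual: δ_res = (δ₀ + 1000)·f^(α−1) − 1000
α − 1 = -0.01390
f^(α−1) = 0.354^(-0.01390) = 1.014539
δ_res = (-15.6 + 1000) × 1.014539 − 1000 = 998.712 − 1000 = -1.29 permil

-1.3 permil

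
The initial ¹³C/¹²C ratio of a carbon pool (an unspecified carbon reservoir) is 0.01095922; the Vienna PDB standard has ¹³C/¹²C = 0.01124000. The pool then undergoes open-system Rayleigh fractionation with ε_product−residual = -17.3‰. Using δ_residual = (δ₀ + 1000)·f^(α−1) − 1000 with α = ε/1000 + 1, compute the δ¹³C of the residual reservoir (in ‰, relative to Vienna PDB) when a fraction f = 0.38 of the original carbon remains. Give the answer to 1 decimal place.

-8.5‰

δ₀ = (0.01095922/0.01124000 − 1)×1000 = (0.975020 − 1)×1000 = -24.980‰
α − 1 = ε/1000 = -0.0173
f^(α−1) = 0.38^(-0.0173) = 1.016880
δ_res = (-24.980 + 1000) × 1.016880 − 1000 = 991.478 − 1000 = -8.52‰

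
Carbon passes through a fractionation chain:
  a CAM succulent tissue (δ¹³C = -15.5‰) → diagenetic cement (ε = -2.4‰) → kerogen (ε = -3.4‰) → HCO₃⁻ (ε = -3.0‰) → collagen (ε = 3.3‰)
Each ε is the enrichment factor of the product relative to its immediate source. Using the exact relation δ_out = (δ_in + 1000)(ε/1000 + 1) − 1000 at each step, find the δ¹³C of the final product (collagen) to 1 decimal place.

-20.9‰

step 1: δ = (-15.50 + 1000)·(-2.4/1000 + 1) − 1000 = -17.86‰
step 2: δ = (-17.86 + 1000)·(-3.4/1000 + 1) − 1000 = -21.20‰
step 3: δ = (-21.20 + 1000)·(-3.0/1000 + 1) − 1000 = -24.14‰
step 4: δ = (-24.14 + 1000)·(3.3/1000 + 1) − 1000 = -20.92‰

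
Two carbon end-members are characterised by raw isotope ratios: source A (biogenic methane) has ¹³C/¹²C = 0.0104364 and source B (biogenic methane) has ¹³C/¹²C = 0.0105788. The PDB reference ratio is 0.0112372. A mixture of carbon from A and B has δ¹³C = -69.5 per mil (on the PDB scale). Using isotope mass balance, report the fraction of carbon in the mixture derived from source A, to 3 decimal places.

δ_A = (0.0104364/0.0112372 − 1)×1000 = (0.928737 − 1)×1000 = -71.263 per mil
δ_B = (0.0105788/0.0112372 − 1)×1000 = (0.941409 − 1)×1000 = -58.591 per mil
f_A = (δ_mix − δ_B)/(δ_A − δ_B) = (-69.5 − (-58.591))/(-71.263 − (-58.591))
f_A = -10.909 / -12.672 = 0.8609

0.861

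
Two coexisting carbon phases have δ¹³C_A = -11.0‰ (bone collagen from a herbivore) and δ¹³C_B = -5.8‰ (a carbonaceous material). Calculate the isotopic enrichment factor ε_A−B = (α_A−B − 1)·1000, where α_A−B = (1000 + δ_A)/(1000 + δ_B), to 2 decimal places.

α_A−B = (1000 + -11.0) / (1000 + -5.8) = 989.0 / 994.2 = 0.994770
ε_A−B = (0.994770 − 1) × 1000 = -5.230‰
(The approximation ε ≈ δ_A − δ_B would give -5.2‰.)

-5.23‰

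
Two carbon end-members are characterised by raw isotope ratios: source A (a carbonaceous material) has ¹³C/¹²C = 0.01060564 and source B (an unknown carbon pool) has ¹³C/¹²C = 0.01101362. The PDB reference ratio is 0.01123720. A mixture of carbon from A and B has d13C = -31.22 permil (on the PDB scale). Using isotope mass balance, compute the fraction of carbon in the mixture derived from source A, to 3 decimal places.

δ_A = (0.01060564/0.01123720 − 1)×1000 = (0.943797 − 1)×1000 = -56.203 permil
δ_B = (0.01101362/0.01123720 − 1)×1000 = (0.980104 − 1)×1000 = -19.896 permil
f_A = (δ_mix − δ_B)/(δ_A − δ_B) = (-31.22 − (-19.896))/(-56.203 − (-19.896))
f_A = -11.324 / -36.306 = 0.3119

0.312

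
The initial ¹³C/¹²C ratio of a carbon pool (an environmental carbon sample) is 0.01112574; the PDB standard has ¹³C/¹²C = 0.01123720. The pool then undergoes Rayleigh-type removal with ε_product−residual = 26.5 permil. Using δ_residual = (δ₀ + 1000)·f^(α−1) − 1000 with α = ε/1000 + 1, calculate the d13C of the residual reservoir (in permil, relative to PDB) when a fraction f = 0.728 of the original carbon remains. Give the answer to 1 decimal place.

-18.2 permil

δ₀ = (0.01112574/0.01123720 − 1)×1000 = (0.990081 − 1)×1000 = -9.919 permil
α − 1 = ε/1000 = 0.0265
f^(α−1) = 0.728^(0.0265) = 0.991623
δ_res = (-9.919 + 1000) × 0.991623 − 1000 = 981.787 − 1000 = -18.21 permil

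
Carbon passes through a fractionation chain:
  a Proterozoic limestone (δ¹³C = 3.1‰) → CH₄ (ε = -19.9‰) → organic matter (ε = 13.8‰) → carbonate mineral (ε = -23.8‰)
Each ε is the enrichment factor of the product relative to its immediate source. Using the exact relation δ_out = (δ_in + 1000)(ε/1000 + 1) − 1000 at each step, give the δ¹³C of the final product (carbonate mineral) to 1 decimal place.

step 1: δ = (3.10 + 1000)·(-19.9/1000 + 1) − 1000 = -16.86‰
step 2: δ = (-16.86 + 1000)·(13.8/1000 + 1) − 1000 = -3.29‰
step 3: δ = (-3.29 + 1000)·(-23.8/1000 + 1) − 1000 = -27.02‰

-27.0‰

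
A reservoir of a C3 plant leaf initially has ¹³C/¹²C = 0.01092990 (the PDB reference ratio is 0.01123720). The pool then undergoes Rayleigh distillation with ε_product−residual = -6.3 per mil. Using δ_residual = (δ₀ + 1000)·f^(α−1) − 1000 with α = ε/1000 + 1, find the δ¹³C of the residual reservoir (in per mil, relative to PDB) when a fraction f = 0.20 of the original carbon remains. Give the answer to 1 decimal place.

δ₀ = (0.01092990/0.01123720 − 1)×1000 = (0.972653 − 1)×1000 = -27.347 per mil
α − 1 = ε/1000 = -0.0063
f^(α−1) = 0.20^(-0.0063) = 1.010191
δ_res = (-27.347 + 1000) × 1.010191 − 1000 = 982.566 − 1000 = -17.43 per mil

-17.4 per mil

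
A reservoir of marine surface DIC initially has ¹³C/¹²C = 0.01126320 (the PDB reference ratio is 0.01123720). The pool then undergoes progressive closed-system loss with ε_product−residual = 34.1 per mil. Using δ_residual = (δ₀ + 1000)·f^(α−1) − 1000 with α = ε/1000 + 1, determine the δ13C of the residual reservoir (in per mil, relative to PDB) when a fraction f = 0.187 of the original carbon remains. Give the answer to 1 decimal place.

-53.4 per mil

δ₀ = (0.01126320/0.01123720 − 1)×1000 = (1.002314 − 1)×1000 = 2.314 per mil
α − 1 = ε/1000 = 0.0341
f^(α−1) = 0.187^(0.0341) = 0.944430
δ_res = (2.314 + 1000) × 0.944430 − 1000 = 946.615 − 1000 = -53.38 per mil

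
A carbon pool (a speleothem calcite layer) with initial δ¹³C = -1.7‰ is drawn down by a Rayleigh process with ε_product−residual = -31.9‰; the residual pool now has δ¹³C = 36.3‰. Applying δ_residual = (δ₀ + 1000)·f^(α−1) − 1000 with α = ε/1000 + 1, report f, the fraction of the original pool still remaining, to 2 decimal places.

α − 1 = ε/1000 = -0.0319
(δ_res + 1000)/(δ₀ + 1000) = (36.3 + 1000)/(-1.7 + 1000) = 1036.3/998.3 = 1.038065
f = 1.038065^(1/-0.0319) = exp(ln(1.038065)/-0.0319) = exp(0.03736/-0.0319)
f = exp(-1.1711) = 0.3100

0.31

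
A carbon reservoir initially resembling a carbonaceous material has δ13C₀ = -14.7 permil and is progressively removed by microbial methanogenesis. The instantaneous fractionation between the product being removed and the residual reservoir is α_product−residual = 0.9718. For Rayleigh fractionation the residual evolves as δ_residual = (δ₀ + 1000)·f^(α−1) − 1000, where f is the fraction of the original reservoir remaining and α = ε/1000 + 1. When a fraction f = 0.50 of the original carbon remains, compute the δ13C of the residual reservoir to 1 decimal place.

Rayleigh residual: δ_res = (δ₀ + 1000)·f^(α−1) − 1000
α − 1 = -0.02820
f^(α−1) = 0.50^(-0.02820) = 1.019739
δ_res = (-14.7 + 1000) × 1.019739 − 1000 = 1004.749 − 1000 = 4.75 permil

4.7 permil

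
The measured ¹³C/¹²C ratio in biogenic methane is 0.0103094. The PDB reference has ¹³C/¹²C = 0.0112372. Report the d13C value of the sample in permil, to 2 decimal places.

d13C = (R_sample / R_standard − 1) × 1000
R_sample / R_standard = 0.0103094 / 0.0112372 = 0.917435
d13C = (0.917435 − 1) × 1000 = -82.565 permil

-82.57 permil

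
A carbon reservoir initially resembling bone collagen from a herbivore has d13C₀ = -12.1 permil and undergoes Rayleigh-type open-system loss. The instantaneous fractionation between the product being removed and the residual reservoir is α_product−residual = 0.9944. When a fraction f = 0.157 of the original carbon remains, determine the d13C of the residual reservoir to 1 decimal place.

-1.8 permil

Rayleigh residual: δ_res = (δ₀ + 1000)·f^(α−1) − 1000
α − 1 = -0.00560
f^(α−1) = 0.157^(-0.00560) = 1.010422
δ_res = (-12.1 + 1000) × 1.010422 − 1000 = 998.196 − 1000 = -1.80 permil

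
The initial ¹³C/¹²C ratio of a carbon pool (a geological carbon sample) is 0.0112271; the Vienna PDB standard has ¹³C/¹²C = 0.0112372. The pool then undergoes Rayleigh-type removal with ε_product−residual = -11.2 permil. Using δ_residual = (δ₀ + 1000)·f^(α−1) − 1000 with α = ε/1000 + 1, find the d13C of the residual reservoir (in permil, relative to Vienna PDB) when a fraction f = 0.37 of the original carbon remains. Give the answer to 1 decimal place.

δ₀ = (0.0112271/0.0112372 − 1)×1000 = (0.999101 − 1)×1000 = -0.899 permil
α − 1 = ε/1000 = -0.0112
f^(α−1) = 0.37^(-0.0112) = 1.011198
δ_res = (-0.899 + 1000) × 1.011198 − 1000 = 1010.289 − 1000 = 10.29 permil

10.3 permil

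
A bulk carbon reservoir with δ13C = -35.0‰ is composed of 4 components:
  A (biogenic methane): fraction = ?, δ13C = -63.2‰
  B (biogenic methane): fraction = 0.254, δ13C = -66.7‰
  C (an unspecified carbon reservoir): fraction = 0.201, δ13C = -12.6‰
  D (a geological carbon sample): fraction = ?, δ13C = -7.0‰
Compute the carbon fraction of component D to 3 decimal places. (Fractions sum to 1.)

0.337

Let f_D and f_A be the unknown fractions; fractions sum to 1 so f_D + f_A = 0.545.
Mass balance: Σ fᵢ·δᵢ = δ_bulk ⇒ f_D·(-7.0) + f_A·(-63.2) = -35.0 − (-19.474) = -15.526
Substitute f_A = 0.545 − f_D:
f_D·(-7.0 − -63.2) = -15.526 − 0.545×(-63.2) = 18.918
f_D = 18.918 / 56.2 = 0.3366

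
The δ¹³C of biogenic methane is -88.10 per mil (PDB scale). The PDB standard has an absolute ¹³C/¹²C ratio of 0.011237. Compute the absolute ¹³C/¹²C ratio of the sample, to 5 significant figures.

R_sample = R_standard × (δ¹³C/1000 + 1)
R_sample = 0.011237 × (-88.10/1000 + 1) = 0.011237 × 0.911900
R_sample = 0.0102470

0.010247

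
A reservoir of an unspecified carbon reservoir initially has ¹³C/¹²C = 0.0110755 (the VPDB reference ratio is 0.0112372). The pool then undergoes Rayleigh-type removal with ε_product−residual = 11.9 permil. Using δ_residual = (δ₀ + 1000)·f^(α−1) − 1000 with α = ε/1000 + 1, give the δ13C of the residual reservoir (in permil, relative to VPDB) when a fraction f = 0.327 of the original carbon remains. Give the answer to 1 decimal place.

δ₀ = (0.0110755/0.0112372 − 1)×1000 = (0.985610 − 1)×1000 = -14.390 permil
α − 1 = ε/1000 = 0.0119
f^(α−1) = 0.327^(0.0119) = 0.986786
δ_res = (-14.390 + 1000) × 0.986786 − 1000 = 972.587 − 1000 = -27.41 permil

-27.4 permil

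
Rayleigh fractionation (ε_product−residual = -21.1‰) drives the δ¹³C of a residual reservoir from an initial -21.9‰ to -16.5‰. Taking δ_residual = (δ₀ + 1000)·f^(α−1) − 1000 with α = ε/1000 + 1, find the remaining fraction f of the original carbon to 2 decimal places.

0.77

α − 1 = ε/1000 = -0.0211
(δ_res + 1000)/(δ₀ + 1000) = (-16.5 + 1000)/(-21.9 + 1000) = 983.5/978.1 = 1.005521
f = 1.005521^(1/-0.0211) = exp(ln(1.005521)/-0.0211) = exp(0.00551/-0.0211)
f = exp(-0.2609) = 0.7703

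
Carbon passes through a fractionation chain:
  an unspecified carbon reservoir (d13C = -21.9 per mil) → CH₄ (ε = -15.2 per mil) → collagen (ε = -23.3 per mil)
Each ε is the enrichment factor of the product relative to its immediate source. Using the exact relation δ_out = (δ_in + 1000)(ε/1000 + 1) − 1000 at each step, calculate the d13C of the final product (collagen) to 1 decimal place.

-59.2 per mil

step 1: δ = (-21.90 + 1000)·(-15.2/1000 + 1) − 1000 = -36.77 per mil
step 2: δ = (-36.77 + 1000)·(-23.3/1000 + 1) − 1000 = -59.21 per mil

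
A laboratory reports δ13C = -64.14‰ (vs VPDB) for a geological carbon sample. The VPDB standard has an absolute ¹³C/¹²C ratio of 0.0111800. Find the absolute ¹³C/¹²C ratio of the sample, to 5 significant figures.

0.010463

R_sample = R_standard × (δ13C/1000 + 1)
R_sample = 0.0111800 × (-64.14/1000 + 1) = 0.0111800 × 0.935860
R_sample = 0.0104629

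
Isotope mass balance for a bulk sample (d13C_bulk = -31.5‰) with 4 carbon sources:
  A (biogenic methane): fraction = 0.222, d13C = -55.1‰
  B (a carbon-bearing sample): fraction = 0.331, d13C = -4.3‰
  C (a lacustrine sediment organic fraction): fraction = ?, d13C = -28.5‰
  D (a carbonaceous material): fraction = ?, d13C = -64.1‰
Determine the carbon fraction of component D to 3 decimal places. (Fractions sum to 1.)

Let f_D and f_C be the unknown fractions; fractions sum to 1 so f_D + f_C = 0.447.
Mass balance: Σ fᵢ·δᵢ = δ_bulk ⇒ f_D·(-64.1) + f_C·(-28.5) = -31.5 − (-13.655) = -17.845
Substitute f_C = 0.447 − f_D:
f_D·(-64.1 − -28.5) = -17.845 − 0.447×(-28.5) = -5.105
f_D = -5.105 / -35.6 = 0.1434

0.143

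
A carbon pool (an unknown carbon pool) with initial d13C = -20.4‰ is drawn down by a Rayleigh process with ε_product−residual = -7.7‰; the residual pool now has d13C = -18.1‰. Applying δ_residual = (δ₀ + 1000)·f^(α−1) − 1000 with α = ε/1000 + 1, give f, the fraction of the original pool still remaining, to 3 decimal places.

α − 1 = ε/1000 = -0.0077
(δ_res + 1000)/(δ₀ + 1000) = (-18.1 + 1000)/(-20.4 + 1000) = 981.9/979.6 = 1.002348
f = 1.002348^(1/-0.0077) = exp(ln(1.002348)/-0.0077) = exp(0.00235/-0.0077)
f = exp(-0.3046) = 0.7374

0.737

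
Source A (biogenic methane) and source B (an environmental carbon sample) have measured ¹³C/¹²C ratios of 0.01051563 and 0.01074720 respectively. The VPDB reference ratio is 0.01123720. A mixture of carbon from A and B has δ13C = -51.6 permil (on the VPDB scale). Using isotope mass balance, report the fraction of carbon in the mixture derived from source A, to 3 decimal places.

0.388

δ_A = (0.01051563/0.01123720 − 1)×1000 = (0.935787 − 1)×1000 = -64.213 permil
δ_B = (0.01074720/0.01123720 − 1)×1000 = (0.956395 − 1)×1000 = -43.605 permil
f_A = (δ_mix − δ_B)/(δ_A − δ_B) = (-51.6 − (-43.605))/(-64.213 − (-43.605))
f_A = -7.995 / -20.607 = 0.3880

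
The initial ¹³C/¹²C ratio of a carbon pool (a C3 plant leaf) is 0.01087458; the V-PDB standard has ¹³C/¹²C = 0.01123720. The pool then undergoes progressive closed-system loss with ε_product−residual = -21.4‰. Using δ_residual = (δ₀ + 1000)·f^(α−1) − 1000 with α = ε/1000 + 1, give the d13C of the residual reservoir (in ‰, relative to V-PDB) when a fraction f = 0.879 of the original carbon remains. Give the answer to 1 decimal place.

-29.6‰

δ₀ = (0.01087458/0.01123720 − 1)×1000 = (0.967730 − 1)×1000 = -32.270‰
α − 1 = ε/1000 = -0.0214
f^(α−1) = 0.879^(-0.0214) = 1.002764
δ_res = (-32.270 + 1000) × 1.002764 − 1000 = 970.405 − 1000 = -29.60‰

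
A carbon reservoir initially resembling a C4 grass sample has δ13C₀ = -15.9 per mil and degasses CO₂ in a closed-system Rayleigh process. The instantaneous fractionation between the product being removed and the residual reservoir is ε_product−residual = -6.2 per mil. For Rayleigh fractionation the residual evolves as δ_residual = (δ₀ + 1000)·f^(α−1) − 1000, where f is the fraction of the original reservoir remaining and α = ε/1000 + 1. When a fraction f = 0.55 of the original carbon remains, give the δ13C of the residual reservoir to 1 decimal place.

-12.2 per mil

Rayleigh residual: δ_res = (δ₀ + 1000)·f^(α−1) − 1000
α = ε/1000 + 1 = 0.99380, so α − 1 = -0.00620
f^(α−1) = 0.55^(-0.00620) = 1.003713
δ_res = (-15.9 + 1000) × 1.003713 − 1000 = 987.754 − 1000 = -12.25 per mil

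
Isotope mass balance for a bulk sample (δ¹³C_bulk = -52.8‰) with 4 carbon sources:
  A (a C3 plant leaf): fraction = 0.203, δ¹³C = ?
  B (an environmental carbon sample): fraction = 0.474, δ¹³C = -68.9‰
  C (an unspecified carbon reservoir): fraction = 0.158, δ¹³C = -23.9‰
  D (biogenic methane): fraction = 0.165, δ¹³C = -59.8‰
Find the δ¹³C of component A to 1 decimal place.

Isotope mass balance: δ_bulk = Σ fᵢ·δᵢ.
-52.8 = 0.203×δ_A + 0.474×(-68.9) + 0.158×(-23.9) + 0.165×(-59.8)
0.203·δ_A = -52.8 − (-46.302) = -6.498
δ_A = -6.498 / 0.203 = -32.01‰

-32.0‰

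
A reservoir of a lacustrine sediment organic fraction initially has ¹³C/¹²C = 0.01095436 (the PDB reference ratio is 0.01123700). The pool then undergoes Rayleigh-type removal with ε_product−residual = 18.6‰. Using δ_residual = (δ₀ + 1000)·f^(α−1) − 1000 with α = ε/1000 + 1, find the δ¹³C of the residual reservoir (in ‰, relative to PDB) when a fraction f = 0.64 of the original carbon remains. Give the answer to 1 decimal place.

-33.2‰

δ₀ = (0.01095436/0.01123700 − 1)×1000 = (0.974847 − 1)×1000 = -25.153‰
α − 1 = ε/1000 = 0.0186
f^(α−1) = 0.64^(0.0186) = 0.991733
δ_res = (-25.153 + 1000) × 0.991733 − 1000 = 966.789 − 1000 = -33.21‰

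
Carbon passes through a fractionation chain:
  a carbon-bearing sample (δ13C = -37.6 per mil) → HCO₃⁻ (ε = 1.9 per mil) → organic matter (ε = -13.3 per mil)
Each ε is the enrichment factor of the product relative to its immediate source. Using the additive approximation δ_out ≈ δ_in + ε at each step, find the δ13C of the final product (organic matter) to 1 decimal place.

step 1: δ ≈ -37.6 + (1.9) = -35.7 per mil
step 2: δ ≈ -35.7 + (-13.3) = -49.0 per mil

-49.0 per mil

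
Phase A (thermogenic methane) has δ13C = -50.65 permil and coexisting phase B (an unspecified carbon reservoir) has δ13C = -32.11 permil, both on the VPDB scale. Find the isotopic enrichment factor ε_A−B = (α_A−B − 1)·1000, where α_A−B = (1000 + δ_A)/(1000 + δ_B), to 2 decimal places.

α_A−B = (1000 + -50.65) / (1000 + -32.11) = 949.35 / 967.89 = 0.980845
ε_A−B = (0.980845 − 1) × 1000 = -19.155 permil
(The approximation ε ≈ δ_A − δ_B would give -18.54 permil.)

-19.16 permil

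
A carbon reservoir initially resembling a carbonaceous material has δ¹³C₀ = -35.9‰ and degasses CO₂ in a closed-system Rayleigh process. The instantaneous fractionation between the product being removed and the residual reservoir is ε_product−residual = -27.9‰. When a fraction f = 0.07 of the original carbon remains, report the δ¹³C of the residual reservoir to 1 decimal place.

Rayleigh residual: δ_res = (δ₀ + 1000)·f^(α−1) − 1000
α = ε/1000 + 1 = 0.97210, so α − 1 = -0.02790
f^(α−1) = 0.07^(-0.02790) = 1.077015
δ_res = (-35.9 + 1000) × 1.077015 − 1000 = 1038.350 − 1000 = 38.35‰

38.4‰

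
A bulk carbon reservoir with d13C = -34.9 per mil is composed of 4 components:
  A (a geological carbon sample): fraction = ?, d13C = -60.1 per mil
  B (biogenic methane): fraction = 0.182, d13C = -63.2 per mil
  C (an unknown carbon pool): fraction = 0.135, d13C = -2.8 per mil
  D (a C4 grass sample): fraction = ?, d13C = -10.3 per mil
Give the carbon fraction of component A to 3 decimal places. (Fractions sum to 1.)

Let f_A and f_D be the unknown fractions; fractions sum to 1 so f_A + f_D = 0.683.
Mass balance: Σ fᵢ·δᵢ = δ_bulk ⇒ f_A·(-60.1) + f_D·(-10.3) = -34.9 − (-11.880) = -23.020
Substitute f_D = 0.683 − f_A:
f_A·(-60.1 − -10.3) = -23.020 − 0.683×(-10.3) = -15.985
f_A = -15.985 / -49.8 = 0.3210

0.321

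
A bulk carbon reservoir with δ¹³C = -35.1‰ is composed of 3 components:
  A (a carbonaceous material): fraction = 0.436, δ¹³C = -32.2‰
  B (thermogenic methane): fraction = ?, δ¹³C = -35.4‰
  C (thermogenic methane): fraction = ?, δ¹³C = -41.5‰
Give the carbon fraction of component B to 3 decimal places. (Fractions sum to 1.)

Let f_B and f_C be the unknown fractions; fractions sum to 1 so f_B + f_C = 0.564.
Mass balance: Σ fᵢ·δᵢ = δ_bulk ⇒ f_B·(-35.4) + f_C·(-41.5) = -35.1 − (-14.039) = -21.061
Substitute f_C = 0.564 − f_B:
f_B·(-35.4 − -41.5) = -21.061 − 0.564×(-41.5) = 2.345
f_B = 2.345 / 6.1 = 0.3845

0.384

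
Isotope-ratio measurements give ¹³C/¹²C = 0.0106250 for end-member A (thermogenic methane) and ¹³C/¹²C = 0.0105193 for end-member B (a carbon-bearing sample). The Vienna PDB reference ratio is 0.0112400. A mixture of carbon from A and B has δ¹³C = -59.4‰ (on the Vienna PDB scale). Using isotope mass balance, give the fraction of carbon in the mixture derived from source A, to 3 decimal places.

δ_A = (0.0106250/0.0112400 − 1)×1000 = (0.945285 − 1)×1000 = -54.715‰
δ_B = (0.0105193/0.0112400 − 1)×1000 = (0.935881 − 1)×1000 = -64.119‰
f_A = (δ_mix − δ_B)/(δ_A − δ_B) = (-59.4 − (-64.119))/(-54.715 − (-64.119))
f_A = 4.719 / 9.404 = 0.5018

0.502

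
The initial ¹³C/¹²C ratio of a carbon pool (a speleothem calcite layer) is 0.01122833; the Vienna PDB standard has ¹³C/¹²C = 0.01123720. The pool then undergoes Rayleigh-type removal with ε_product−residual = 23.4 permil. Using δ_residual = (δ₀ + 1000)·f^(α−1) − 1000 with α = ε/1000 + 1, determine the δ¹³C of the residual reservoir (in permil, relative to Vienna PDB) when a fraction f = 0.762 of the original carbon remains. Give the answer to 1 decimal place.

δ₀ = (0.01122833/0.01123720 − 1)×1000 = (0.999211 − 1)×1000 = -0.789 permil
α − 1 = ε/1000 = 0.0234
f^(α−1) = 0.762^(0.0234) = 0.993660
δ_res = (-0.789 + 1000) × 0.993660 − 1000 = 992.876 − 1000 = -7.12 permil

-7.1 permil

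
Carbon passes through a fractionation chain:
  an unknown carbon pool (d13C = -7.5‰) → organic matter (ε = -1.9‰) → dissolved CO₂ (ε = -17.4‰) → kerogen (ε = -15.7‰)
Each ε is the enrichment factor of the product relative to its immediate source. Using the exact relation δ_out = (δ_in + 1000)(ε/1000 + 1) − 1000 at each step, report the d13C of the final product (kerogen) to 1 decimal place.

step 1: δ = (-7.50 + 1000)·(-1.9/1000 + 1) − 1000 = -9.39‰
step 2: δ = (-9.39 + 1000)·(-17.4/1000 + 1) − 1000 = -26.62‰
step 3: δ = (-26.62 + 1000)·(-15.7/1000 + 1) − 1000 = -41.90‰

-41.9‰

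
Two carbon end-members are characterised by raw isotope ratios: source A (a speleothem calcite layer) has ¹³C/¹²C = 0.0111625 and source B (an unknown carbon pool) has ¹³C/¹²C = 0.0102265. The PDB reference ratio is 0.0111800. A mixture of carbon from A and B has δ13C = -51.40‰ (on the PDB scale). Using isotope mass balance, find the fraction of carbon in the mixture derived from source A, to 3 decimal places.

0.405

δ_A = (0.0111625/0.0111800 − 1)×1000 = (0.998435 − 1)×1000 = -1.565‰
δ_B = (0.0102265/0.0111800 − 1)×1000 = (0.914714 − 1)×1000 = -85.286‰
f_A = (δ_mix − δ_B)/(δ_A − δ_B) = (-51.40 − (-85.286))/(-1.565 − (-85.286))
f_A = 33.886 / 83.721 = 0.4048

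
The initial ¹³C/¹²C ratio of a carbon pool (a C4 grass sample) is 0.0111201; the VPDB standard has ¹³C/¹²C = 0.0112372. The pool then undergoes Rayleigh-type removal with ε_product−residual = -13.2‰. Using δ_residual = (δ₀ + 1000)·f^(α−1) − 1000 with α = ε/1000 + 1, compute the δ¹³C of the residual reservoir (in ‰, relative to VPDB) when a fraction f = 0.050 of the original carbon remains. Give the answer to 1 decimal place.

29.5‰

δ₀ = (0.0111201/0.0112372 − 1)×1000 = (0.989579 − 1)×1000 = -10.421‰
α − 1 = ε/1000 = -0.0132
f^(α−1) = 0.050^(-0.0132) = 1.040336
δ_res = (-10.421 + 1000) × 1.040336 − 1000 = 1029.495 − 1000 = 29.49‰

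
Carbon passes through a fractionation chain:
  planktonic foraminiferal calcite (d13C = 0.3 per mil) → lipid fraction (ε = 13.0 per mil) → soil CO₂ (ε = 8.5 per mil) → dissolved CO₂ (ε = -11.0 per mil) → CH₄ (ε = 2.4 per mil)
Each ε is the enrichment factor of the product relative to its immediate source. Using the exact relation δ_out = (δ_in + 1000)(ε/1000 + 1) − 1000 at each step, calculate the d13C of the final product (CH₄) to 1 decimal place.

13.1 per mil

step 1: δ = (0.30 + 1000)·(13.0/1000 + 1) − 1000 = 13.30 per mil
step 2: δ = (13.30 + 1000)·(8.5/1000 + 1) − 1000 = 21.92 per mil
step 3: δ = (21.92 + 1000)·(-11.0/1000 + 1) − 1000 = 10.68 per mil
step 4: δ = (10.68 + 1000)·(2.4/1000 + 1) − 1000 = 13.10 per mil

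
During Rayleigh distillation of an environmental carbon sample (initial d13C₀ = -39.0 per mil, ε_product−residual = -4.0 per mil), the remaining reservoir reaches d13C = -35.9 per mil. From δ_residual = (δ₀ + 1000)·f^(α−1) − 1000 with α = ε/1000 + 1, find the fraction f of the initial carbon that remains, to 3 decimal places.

0.447

α − 1 = ε/1000 = -0.0040
(δ_res + 1000)/(δ₀ + 1000) = (-35.9 + 1000)/(-39.0 + 1000) = 964.1/961.0 = 1.003226
f = 1.003226^(1/-0.0040) = exp(ln(1.003226)/-0.0040) = exp(0.00322/-0.0040)
f = exp(-0.8052) = 0.4470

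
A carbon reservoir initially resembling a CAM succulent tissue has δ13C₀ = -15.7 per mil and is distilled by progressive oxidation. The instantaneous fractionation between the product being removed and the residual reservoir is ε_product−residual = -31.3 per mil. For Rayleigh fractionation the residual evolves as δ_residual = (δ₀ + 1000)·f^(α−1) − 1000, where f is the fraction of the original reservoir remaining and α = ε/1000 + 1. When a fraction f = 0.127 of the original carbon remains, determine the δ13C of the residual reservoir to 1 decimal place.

50.0 per mil

Rayleigh residual: δ_res = (δ₀ + 1000)·f^(α−1) − 1000
α = ε/1000 + 1 = 0.96870, so α − 1 = -0.03130
f^(α−1) = 0.127^(-0.03130) = 1.066721
δ_res = (-15.7 + 1000) × 1.066721 − 1000 = 1049.974 − 1000 = 49.97 per mil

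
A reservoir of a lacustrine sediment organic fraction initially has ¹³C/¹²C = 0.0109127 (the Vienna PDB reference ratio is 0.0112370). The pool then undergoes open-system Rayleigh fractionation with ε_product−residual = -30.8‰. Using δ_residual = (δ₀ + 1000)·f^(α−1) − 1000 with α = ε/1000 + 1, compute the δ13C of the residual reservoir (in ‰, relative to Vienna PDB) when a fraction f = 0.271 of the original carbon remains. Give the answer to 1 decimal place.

11.0‰

δ₀ = (0.0109127/0.0112370 − 1)×1000 = (0.971140 − 1)×1000 = -28.860‰
α − 1 = ε/1000 = -0.0308
f^(α−1) = 0.271^(-0.0308) = 1.041033
δ_res = (-28.860 + 1000) × 1.041033 − 1000 = 1010.989 − 1000 = 10.99‰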